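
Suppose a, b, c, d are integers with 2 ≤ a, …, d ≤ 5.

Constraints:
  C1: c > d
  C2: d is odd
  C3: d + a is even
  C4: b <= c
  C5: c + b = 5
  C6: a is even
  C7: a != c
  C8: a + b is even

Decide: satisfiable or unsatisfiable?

Unsatisfiable

Constraint 2 makes d odd and constraint 6 makes a even, so d + a must be odd. Constraint 3 says d + a is even — contradiction.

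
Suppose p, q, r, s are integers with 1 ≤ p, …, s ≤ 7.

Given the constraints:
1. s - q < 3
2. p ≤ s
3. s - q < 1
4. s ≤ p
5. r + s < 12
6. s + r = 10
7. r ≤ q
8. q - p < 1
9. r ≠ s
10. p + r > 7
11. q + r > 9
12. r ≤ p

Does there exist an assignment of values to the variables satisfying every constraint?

One satisfying assignment is p = 7, q = 7, r = 3, s = 7.
For the less obvious constraints — constraint 1: s - q = 0; constraint 3: s - q = 0; constraint 5: r + s = 10 — and the others hold by inspection.

Satisfiable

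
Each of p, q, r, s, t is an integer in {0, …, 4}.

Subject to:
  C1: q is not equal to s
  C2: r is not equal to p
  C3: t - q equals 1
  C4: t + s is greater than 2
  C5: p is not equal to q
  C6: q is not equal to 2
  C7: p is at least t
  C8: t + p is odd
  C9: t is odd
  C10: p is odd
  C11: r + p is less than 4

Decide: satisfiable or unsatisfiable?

Unsatisfiable

Constraint 9 makes t odd and constraint 10 makes p odd, so t + p must be even. Constraint 8 says t + p is odd — contradiction.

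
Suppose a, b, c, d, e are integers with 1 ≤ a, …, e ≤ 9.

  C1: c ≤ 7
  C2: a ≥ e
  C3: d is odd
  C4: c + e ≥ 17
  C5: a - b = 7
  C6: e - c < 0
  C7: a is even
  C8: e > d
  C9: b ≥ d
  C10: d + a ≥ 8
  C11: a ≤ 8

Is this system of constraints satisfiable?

From constraint 1: c ≤ 7. From constraints 2 and 11: e ≤ a ≤ 8. Hence c + e ≤ 15. But constraint 4 requires c + e ≥ 17, and 17 > 15. Contradiction.

Unsatisfiable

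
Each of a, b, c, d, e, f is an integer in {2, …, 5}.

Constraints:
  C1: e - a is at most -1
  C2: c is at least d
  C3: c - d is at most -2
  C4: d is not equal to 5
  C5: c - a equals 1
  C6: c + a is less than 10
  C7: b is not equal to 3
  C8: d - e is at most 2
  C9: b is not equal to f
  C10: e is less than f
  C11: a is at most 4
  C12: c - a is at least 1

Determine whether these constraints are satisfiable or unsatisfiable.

Constraints 1, 3, 8, and 12 give c − a ≥ 1, a − e ≥ 1, e − d ≥ -2, d − c ≥ 2.
Adding all 4 inequalities: the left sides telescope to 0, and the right sides sum to 1 + 1 + (-2) + 2 = 2. So 0 ≥ 2, which is false.

Unsatisfiable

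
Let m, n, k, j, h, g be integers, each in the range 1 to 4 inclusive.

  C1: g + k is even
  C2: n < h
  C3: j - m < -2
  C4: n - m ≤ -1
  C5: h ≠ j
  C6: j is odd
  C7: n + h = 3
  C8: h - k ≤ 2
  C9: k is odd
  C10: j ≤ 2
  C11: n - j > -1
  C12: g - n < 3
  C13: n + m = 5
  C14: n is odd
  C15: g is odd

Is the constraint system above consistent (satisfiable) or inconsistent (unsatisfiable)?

Try m = 4, n = 1, k = 1, j = 1, h = 2, g = 3.
Check constraint 3: j - m = -3; constraint 4: n - m = -3. The remaining constraints are straightforward to verify.

Satisfiable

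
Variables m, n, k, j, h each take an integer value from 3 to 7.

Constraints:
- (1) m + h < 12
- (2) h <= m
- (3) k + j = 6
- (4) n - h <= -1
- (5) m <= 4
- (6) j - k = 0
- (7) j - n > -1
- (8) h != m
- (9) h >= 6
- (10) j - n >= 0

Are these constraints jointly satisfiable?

Unsatisfiable

From constraints 2 and 9: m ≥ h and h ≥ 6, so m ≥ 6. From constraint 5: m ≤ 4. But 4 < 6, so no value of m works.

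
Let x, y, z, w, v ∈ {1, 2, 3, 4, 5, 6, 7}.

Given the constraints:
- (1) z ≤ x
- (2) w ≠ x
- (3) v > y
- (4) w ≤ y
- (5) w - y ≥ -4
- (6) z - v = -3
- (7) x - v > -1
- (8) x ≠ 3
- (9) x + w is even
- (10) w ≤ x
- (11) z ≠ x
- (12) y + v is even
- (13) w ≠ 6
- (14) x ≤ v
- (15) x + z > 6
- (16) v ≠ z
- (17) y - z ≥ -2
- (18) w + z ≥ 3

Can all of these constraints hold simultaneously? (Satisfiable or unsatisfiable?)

Setting (x, y, z, w, v) = (6, 4, 3, 2, 6) satisfies everything: constraint 5: w - y = -2; constraint 6: z - v = -3, and the others follow.

Satisfiable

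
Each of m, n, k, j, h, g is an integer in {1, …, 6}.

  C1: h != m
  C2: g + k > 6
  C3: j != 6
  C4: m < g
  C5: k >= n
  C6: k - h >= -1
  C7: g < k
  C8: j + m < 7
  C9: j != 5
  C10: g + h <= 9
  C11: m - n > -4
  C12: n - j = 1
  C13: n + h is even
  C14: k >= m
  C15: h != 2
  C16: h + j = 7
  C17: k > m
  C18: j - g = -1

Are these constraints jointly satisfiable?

One satisfying assignment is m = 2, n = 3, k = 5, j = 2, h = 5, g = 3.
For the less obvious constraints — constraint 2: g + k = 8; constraint 6: k - h = 0; constraint 8: j + m = 4 — and the others hold by inspection.

Satisfiable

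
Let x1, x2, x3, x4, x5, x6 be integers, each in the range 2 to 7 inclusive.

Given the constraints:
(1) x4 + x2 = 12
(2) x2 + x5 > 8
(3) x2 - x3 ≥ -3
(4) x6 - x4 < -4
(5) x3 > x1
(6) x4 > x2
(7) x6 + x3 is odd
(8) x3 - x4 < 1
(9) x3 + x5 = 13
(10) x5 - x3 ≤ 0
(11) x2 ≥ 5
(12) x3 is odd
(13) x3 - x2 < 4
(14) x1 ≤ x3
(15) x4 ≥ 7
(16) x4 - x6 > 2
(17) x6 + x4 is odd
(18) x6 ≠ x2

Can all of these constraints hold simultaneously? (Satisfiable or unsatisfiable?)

The assignment x1 = 6, x2 = 5, x3 = 7, x4 = 7, x5 = 6, x6 = 2 works:
  constraint 1 holds since x4 + x2 = 12.
  constraint 2 holds since x2 + x5 = 11.
  constraint 3 holds since x2 - x3 = -2.
The rest check out directly.

Satisfiable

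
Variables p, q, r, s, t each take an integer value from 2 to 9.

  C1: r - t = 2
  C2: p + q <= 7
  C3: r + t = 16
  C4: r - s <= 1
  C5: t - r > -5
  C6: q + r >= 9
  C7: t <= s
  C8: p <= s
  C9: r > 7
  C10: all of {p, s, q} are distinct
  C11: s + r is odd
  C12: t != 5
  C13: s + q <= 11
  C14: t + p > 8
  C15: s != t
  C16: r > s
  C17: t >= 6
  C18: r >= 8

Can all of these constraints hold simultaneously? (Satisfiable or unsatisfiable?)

Satisfiable

The assignment p = 4, q = 2, r = 9, s = 8, t = 7 works:
  constraint 1 holds since r - t = 2.
  constraint 2 holds since p + q = 6.
  constraint 3 holds since r + t = 16.
The rest check out directly.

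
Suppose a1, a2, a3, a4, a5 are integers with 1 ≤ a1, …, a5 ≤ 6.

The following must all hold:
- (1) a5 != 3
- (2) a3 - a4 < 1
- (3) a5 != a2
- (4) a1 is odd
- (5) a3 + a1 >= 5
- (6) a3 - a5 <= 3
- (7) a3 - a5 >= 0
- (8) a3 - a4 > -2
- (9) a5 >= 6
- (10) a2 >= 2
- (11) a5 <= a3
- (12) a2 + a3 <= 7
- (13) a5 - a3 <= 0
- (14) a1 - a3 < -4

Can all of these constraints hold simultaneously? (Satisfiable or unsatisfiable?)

Unsatisfiable

From constraint 10: a2 ≥ 2. From constraints 9 and 11: a3 ≥ a5 ≥ 6. Hence a2 + a3 ≥ 8. But constraint 12 requires a2 + a3 ≤ 7, and 7 < 8. Contradiction.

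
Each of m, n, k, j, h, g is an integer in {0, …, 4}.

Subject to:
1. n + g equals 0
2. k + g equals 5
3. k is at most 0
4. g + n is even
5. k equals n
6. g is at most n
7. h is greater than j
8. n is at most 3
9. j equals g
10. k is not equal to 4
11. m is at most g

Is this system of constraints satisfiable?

From constraint 3: k ≤ 0. From constraints 6 and 8: g ≤ n ≤ 3. Hence k + g ≤ 3. But constraint 2 requires k + g = 5, and 5 > 3. Contradiction.

Unsatisfiable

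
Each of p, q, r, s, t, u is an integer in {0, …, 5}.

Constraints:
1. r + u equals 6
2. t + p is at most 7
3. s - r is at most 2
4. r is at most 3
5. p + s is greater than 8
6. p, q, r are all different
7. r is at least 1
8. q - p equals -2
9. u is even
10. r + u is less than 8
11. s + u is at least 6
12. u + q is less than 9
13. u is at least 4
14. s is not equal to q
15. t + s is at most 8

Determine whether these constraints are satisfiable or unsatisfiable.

Satisfiable

The assignment p = 5, q = 3, r = 2, s = 4, t = 2, u = 4 works:
  constraint 1 holds since r + u = 6.
  constraint 2 holds since t + p = 7.
  constraint 3 holds since s - r = 2.
The rest check out directly.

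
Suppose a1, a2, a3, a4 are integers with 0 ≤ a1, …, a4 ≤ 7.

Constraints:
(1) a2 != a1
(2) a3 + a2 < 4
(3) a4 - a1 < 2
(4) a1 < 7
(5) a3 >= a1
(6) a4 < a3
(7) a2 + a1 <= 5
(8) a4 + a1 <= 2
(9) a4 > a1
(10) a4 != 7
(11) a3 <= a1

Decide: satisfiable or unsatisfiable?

Constraints 6, 9, and 11 give a4 < a3, a3 ≤ a1, a1 < a4. Chaining: a4 < a3 ≤ a1 < a4, which forces a4 < a4 — impossible.

Unsatisfiable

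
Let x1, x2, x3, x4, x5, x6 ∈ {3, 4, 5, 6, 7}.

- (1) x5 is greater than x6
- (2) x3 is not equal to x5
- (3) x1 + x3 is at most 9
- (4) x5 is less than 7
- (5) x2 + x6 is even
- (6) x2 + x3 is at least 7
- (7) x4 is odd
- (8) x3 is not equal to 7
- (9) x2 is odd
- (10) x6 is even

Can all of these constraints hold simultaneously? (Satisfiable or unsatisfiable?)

Unsatisfiable

Constraint 9 makes x2 odd and constraint 10 makes x6 even, so x2 + x6 must be odd. Constraint 5 says x2 + x6 is even — contradiction.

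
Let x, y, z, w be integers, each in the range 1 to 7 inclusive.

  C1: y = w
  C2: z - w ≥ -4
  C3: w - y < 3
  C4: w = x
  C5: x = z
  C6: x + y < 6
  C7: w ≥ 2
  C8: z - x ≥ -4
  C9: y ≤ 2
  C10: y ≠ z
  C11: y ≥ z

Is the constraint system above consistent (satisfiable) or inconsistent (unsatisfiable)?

Unsatisfiable

From constraints 1, 4, and 5, y = w = x = z, so y = z. But constraint 10 says y ≠ z. Contradiction.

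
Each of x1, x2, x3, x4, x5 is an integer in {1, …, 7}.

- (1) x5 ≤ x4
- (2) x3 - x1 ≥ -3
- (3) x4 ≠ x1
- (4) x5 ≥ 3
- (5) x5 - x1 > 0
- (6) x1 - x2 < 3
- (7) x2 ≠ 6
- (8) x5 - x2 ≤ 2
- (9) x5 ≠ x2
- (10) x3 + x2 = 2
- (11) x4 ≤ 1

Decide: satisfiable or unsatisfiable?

From constraint 4: x5 ≥ 3. From constraints 1 and 11: x5 ≤ x4 and x4 ≤ 1, so x5 ≤ 1. But 1 < 3, so no value of x5 works.

Unsatisfiable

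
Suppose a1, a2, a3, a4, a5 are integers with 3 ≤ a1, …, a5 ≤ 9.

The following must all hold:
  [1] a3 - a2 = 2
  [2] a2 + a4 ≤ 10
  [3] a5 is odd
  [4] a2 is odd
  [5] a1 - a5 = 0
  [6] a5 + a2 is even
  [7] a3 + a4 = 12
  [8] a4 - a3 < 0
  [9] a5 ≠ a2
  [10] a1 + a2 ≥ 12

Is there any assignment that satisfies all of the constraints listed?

One satisfying assignment is a1 = 7, a2 = 5, a3 = 7, a4 = 5, a5 = 7.
For the less obvious constraints — constraint 1: a3 - a2 = 2; constraint 2: a2 + a4 = 10; constraint 5: a1 - a5 = 0 — and the others hold by inspection.

Satisfiable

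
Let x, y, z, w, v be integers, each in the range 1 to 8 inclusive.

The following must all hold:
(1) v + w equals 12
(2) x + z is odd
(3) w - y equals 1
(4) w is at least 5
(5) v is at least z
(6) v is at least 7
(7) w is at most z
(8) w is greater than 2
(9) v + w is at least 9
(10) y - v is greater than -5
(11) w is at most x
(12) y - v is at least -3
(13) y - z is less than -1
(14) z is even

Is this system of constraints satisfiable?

Satisfiable

Try x = 5, y = 4, z = 6, w = 5, v = 7.
Check constraint 1: v + w = 12; constraint 3: w - y = 1; constraint 9: v + w = 12. The remaining constraints are straightforward to verify.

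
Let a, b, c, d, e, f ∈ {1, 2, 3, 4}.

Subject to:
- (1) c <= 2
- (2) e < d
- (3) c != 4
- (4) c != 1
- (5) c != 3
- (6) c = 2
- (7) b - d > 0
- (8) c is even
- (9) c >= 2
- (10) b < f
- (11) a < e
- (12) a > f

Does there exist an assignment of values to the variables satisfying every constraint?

Constraints 2, 7, 10, 11, and 12 give b < f, f < a, a < e, e < d, d < b. Chaining: b < f < a < e < d < b, which forces b < b — impossible.

Unsatisfiable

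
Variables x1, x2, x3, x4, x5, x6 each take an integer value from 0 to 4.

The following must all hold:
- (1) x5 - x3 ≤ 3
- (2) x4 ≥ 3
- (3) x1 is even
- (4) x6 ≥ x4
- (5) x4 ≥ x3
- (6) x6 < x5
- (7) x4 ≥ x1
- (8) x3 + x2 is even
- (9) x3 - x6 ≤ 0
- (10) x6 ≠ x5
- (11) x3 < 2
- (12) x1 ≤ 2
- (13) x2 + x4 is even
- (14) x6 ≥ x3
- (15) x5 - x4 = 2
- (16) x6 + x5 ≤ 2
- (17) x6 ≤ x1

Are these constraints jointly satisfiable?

Unsatisfiable

From constraints 2 and 4: x6 ≥ x4 and x4 ≥ 3, so x6 ≥ 3. From constraints 12 and 17: x6 ≤ x1 and x1 ≤ 2, so x6 ≤ 2. But 2 < 3, so no value of x6 works.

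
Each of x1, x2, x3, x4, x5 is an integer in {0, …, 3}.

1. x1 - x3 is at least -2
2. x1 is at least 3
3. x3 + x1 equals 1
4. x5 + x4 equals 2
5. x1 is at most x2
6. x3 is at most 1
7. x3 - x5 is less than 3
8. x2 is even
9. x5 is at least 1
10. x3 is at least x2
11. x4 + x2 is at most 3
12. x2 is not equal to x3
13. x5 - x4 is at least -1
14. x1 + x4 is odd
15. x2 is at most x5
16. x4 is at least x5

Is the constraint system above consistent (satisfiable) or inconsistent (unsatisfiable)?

From constraints 9 and 16: x4 ≥ x5 ≥ 1. From constraints 2 and 5: x2 ≥ x1 ≥ 3. Hence x4 + x2 ≥ 4. But constraint 11 requires x4 + x2 ≤ 3, and 3 < 4. Contradiction.

Unsatisfiable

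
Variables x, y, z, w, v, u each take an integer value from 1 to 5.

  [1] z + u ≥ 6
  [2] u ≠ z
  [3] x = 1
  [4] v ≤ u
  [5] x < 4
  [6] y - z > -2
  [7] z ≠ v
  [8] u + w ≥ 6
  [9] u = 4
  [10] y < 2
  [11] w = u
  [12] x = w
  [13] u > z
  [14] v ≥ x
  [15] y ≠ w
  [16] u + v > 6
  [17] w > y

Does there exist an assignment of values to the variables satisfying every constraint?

Constraint 3 fixes x = 1 and constraint 9 fixes u = 4. Constraints 11 and 12 give x = w = u, so x = u. But 1 ≠ 4 — contradiction.

Unsatisfiable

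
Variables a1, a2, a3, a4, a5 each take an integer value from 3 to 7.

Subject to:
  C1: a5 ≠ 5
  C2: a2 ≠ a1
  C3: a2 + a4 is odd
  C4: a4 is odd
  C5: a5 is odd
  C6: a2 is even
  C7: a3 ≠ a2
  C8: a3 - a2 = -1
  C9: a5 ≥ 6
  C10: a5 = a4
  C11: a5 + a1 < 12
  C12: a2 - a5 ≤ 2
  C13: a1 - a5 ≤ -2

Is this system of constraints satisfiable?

Try a1 = 3, a2 = 6, a3 = 5, a4 = 7, a5 = 7.
Check constraint 8: a3 - a2 = -1; constraint 11: a5 + a1 = 10. The remaining constraints are straightforward to verify.

Satisfiable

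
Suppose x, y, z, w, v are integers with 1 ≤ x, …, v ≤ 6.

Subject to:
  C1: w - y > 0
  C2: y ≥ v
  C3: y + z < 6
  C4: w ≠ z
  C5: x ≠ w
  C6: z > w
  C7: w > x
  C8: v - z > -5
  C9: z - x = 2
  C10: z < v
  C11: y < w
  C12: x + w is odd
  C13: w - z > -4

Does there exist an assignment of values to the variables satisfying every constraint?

Constraints 1, 2, 6, and 10 give w < z, z < v, v ≤ y, y < w. Chaining: w < z < v ≤ y < w, which forces w < w — impossible.

Unsatisfiable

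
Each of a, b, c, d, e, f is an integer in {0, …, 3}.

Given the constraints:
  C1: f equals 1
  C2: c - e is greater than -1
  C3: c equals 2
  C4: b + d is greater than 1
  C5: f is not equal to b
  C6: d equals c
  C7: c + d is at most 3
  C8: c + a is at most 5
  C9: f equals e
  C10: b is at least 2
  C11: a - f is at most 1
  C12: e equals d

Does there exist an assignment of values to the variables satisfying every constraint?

Unsatisfiable

Constraint 1 fixes f = 1 and constraint 3 fixes c = 2. Constraints 6, 9, and 12 give f = e = d = c, so f = c. But 1 ≠ 2 — contradiction.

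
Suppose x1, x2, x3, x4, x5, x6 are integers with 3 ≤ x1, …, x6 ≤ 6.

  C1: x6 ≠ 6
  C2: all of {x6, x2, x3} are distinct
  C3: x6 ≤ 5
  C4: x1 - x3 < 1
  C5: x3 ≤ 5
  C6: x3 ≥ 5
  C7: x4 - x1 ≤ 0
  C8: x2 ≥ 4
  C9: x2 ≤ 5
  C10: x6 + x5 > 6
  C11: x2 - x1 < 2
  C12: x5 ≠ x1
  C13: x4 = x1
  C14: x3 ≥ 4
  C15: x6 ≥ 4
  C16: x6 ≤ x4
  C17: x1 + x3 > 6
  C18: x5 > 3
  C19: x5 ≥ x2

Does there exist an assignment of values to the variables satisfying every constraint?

Constraints 3, 5, 8, 9, 14, and 15 confine each of x6, x2, x3 to the 2 values {4, 5}.
Constraint 2 requires all 3 of them to be distinct, but only 2 values are available — impossible by the pigeonhole principle.

Unsatisfiable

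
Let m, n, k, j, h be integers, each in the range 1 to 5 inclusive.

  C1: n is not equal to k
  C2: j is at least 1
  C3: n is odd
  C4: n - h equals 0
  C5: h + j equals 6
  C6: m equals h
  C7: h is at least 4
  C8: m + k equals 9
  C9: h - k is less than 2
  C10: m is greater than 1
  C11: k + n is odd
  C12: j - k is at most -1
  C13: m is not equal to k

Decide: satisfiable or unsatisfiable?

Satisfiable

Setting (m, n, k, j, h) = (5, 5, 4, 1, 5) satisfies everything: constraint 4: n - h = 0; constraint 5: h + j = 6, and the others follow.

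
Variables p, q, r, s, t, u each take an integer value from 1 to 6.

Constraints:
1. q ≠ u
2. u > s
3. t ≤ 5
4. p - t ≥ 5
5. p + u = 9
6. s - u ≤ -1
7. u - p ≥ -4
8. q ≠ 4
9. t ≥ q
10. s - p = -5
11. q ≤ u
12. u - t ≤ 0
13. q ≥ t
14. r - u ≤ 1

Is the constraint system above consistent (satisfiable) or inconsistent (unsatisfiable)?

Unsatisfiable

Constraints 4, 7, and 12 give t − u ≥ 0, u − p ≥ -4, p − t ≥ 5.
Adding all 3 inequalities: the left sides telescope to 0, and the right sides sum to 0 + (-4) + 5 = 1. So 0 ≥ 1, which is false.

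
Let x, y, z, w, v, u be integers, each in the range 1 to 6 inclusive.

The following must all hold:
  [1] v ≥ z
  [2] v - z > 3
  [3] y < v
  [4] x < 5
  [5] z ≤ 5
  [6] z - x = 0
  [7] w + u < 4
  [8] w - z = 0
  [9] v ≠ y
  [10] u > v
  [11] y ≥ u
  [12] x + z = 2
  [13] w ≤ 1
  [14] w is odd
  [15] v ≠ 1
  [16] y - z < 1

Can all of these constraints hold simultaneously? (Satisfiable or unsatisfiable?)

Constraints 3, 10, and 11 give u ≤ y, y < v, v < u. Chaining: u ≤ y < v < u, which forces u < u — impossible.

Unsatisfiable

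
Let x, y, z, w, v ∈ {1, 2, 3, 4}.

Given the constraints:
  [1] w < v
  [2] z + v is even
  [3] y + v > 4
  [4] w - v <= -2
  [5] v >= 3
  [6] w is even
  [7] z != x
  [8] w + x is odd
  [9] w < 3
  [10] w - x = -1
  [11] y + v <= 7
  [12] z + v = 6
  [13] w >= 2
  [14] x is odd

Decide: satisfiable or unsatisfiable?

Try x = 3, y = 2, z = 2, w = 2, v = 4.
Check constraint 3: y + v = 6; constraint 4: w - v = -2. The remaining constraints are straightforward to verify.

Satisfiable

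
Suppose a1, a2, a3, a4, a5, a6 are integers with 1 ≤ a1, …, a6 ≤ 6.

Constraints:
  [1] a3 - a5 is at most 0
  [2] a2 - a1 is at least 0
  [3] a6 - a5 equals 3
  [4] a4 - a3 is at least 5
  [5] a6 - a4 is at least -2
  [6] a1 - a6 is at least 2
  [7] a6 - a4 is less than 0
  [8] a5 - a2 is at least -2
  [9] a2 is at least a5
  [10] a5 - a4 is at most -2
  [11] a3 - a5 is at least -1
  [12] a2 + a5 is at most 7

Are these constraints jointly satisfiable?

Unsatisfiable

Constraints 2, 4, 5, 6, 8, and 11 give a3 − a5 ≥ -1, a5 − a2 ≥ -2, a2 − a1 ≥ 0, a1 − a6 ≥ 2, a6 − a4 ≥ -2, a4 − a3 ≥ 5.
Adding all 6 inequalities: the left sides telescope to 0, and the right sides sum to (-1) + (-2) + 0 + 2 + (-2) + 5 = 2. So 0 ≥ 2, which is false.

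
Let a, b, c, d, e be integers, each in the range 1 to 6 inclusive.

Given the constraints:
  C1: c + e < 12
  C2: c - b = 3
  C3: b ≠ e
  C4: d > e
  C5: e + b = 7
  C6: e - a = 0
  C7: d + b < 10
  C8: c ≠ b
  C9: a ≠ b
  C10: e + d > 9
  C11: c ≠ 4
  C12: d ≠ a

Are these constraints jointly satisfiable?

One satisfying assignment is a = 4, b = 3, c = 6, d = 6, e = 4.
For the less obvious constraints — constraint 1: c + e = 10; constraint 2: c - b = 3; constraint 5: e + b = 7 — and the others hold by inspection.

Satisfiable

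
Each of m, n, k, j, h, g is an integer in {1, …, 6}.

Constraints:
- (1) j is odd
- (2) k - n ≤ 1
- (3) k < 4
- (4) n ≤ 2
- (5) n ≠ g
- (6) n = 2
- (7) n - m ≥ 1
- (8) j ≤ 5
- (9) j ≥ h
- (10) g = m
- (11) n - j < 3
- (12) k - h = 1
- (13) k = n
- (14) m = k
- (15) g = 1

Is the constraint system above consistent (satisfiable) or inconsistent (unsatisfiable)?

Constraint 15 fixes g = 1 and constraint 6 fixes n = 2. Constraints 10, 13, and 14 give g = m = k = n, so g = n. But 1 ≠ 2 — contradiction.

Unsatisfiable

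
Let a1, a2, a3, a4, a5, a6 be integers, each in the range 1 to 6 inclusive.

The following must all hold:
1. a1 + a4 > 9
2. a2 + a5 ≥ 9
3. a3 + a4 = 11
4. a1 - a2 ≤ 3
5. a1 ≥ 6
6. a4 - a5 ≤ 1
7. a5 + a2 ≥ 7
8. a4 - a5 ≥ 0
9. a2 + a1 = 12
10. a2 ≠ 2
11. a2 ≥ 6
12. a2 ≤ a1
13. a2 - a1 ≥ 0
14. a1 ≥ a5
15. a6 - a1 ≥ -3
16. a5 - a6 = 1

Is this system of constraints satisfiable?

Satisfiable

Try a1 = 6, a2 = 6, a3 = 6, a4 = 5, a5 = 4, a6 = 3.
Check constraint 1: a1 + a4 = 11; constraint 2: a2 + a5 = 10; constraint 3: a3 + a4 = 11. The remaining constraints are straightforward to verify.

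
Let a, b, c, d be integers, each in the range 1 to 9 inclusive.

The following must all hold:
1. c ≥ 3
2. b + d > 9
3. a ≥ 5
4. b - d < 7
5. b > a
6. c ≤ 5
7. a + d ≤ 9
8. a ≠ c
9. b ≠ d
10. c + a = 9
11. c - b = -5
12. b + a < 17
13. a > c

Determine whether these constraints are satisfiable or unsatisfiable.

Setting (a, b, c, d) = (5, 9, 4, 3) satisfies everything: constraint 2: b + d = 12; constraint 4: b - d = 6, and the others follow.

Satisfiable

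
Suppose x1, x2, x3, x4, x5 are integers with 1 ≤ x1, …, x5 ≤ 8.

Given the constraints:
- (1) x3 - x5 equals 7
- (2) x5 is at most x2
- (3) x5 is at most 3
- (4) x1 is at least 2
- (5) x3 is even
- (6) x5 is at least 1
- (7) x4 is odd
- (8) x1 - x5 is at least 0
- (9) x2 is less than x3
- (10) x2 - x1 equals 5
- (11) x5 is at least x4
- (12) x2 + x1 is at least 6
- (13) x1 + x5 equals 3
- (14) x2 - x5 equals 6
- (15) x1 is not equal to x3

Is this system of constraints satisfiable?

Satisfiable

Setting (x1, x2, x3, x4, x5) = (2, 7, 8, 1, 1) satisfies everything: constraint 1: x3 - x5 = 7; constraint 8: x1 - x5 = 1, and the others follow.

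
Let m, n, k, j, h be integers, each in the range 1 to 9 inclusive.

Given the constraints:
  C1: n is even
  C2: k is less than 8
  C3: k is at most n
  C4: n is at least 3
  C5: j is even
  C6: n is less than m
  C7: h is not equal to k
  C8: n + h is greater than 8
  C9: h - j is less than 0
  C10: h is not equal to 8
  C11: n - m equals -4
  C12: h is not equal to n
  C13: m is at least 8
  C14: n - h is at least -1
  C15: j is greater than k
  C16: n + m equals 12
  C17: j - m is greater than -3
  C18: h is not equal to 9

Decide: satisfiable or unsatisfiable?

The assignment m = 8, n = 4, k = 1, j = 6, h = 5 works:
  constraint 8 holds since n + h = 9.
  constraint 9 holds since h - j = -1.
  constraint 11 holds since n - m = -4.
The rest check out directly.

Satisfiable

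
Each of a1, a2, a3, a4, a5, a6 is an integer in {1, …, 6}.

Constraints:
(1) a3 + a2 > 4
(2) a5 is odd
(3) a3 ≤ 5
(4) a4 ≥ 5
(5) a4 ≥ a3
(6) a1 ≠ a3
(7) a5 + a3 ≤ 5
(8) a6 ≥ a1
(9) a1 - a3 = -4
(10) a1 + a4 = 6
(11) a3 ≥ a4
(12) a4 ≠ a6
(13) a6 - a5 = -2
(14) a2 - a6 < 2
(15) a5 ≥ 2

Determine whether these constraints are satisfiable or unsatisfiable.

Unsatisfiable

From constraint 15: a5 ≥ 2. From constraints 4 and 11: a3 ≥ a4 ≥ 5. Hence a5 + a3 ≥ 7. But constraint 7 requires a5 + a3 ≤ 5, and 5 < 7. Contradiction.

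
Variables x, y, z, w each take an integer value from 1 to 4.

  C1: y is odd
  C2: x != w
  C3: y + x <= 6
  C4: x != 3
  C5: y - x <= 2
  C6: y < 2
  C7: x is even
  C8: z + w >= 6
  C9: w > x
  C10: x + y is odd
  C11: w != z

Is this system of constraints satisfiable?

Satisfiable

Take x = 2, y = 1, z = 4, w = 3. Then constraint 3: y + x = 3; constraint 5: y - x = -1; constraint 8: z + w = 7, and every other listed constraint is also met.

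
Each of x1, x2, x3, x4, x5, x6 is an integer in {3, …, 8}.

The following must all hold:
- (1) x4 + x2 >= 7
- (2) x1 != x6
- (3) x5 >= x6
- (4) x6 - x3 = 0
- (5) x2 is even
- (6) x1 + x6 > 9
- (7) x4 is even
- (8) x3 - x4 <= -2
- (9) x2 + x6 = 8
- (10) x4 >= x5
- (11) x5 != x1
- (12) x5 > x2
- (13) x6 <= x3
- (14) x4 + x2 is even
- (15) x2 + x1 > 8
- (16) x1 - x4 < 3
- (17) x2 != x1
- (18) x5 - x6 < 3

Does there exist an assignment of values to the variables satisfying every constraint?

Satisfiable

Try x1 = 6, x2 = 4, x3 = 4, x4 = 6, x5 = 5, x6 = 4.
Check constraint 1: x4 + x2 = 10; constraint 4: x6 - x3 = 0; constraint 6: x1 + x6 = 10. The remaining constraints are straightforward to verify.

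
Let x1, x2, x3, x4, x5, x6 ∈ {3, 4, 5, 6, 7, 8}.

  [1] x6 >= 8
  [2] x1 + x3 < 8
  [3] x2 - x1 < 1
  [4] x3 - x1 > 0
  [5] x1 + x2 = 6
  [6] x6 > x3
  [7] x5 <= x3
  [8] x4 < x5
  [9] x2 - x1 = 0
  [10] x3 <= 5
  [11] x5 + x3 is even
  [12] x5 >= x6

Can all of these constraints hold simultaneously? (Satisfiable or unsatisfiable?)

Unsatisfiable

From constraints 1 and 12: x5 ≥ x6 and x6 ≥ 8, so x5 ≥ 8. From constraints 7 and 10: x5 ≤ x3 and x3 ≤ 5, so x5 ≤ 5. But 5 < 8, so no value of x5 works.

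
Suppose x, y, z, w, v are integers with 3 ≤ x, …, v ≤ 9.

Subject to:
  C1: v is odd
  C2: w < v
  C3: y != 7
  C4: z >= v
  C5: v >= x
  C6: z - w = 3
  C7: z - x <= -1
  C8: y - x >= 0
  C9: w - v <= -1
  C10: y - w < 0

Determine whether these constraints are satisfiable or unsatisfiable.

Unsatisfiable

Constraints 4, 7, 8, 9, and 10 give w < v, v ≤ z, z < x, x ≤ y, y < w. Chaining: w < v ≤ z < x ≤ y < w, which forces w < w — impossible.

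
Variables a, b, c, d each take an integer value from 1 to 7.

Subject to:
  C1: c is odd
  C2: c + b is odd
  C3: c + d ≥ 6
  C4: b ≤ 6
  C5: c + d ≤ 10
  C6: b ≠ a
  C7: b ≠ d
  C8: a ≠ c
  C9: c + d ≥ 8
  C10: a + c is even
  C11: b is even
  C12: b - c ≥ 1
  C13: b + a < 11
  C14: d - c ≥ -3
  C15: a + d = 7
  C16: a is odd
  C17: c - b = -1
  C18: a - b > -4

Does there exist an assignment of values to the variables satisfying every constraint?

Satisfiable

Try a = 3, b = 6, c = 5, d = 4.
Check constraint 3: c + d = 9; constraint 5: c + d = 9. The remaining constraints are straightforward to verify.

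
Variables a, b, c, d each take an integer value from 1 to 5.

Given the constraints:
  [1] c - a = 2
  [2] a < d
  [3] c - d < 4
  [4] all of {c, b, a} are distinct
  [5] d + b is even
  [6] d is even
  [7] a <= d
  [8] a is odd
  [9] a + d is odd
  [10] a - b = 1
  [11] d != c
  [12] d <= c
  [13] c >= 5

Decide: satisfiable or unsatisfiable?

Try a = 3, b = 2, c = 5, d = 4.
Check constraint 1: c - a = 2; constraint 3: c - d = 1; constraint 10: a - b = 1. The remaining constraints are straightforward to verify.

Satisfiable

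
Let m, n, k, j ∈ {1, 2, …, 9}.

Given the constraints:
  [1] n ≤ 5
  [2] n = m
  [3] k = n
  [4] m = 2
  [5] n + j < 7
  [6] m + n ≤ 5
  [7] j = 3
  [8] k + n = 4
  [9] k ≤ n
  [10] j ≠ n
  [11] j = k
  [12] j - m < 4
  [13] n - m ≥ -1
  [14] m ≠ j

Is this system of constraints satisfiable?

Constraint 7 fixes j = 3 and constraint 4 fixes m = 2. Constraints 2, 3, and 11 give j = k = n = m, so j = m. But 3 ≠ 2 — contradiction.

Unsatisfiable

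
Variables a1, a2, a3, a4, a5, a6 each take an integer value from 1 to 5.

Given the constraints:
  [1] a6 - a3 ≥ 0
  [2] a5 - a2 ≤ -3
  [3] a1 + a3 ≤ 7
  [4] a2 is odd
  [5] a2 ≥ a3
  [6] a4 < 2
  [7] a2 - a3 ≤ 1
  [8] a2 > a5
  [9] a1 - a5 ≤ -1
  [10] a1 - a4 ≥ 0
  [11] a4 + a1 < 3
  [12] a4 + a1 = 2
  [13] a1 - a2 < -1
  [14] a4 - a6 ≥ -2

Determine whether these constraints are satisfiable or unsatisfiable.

Unsatisfiable

Constraints 1, 2, 7, 9, 10, and 14 give a2 − a5 ≥ 3, a5 − a1 ≥ 1, a1 − a4 ≥ 0, a4 − a6 ≥ -2, a6 − a3 ≥ 0, a3 − a2 ≥ -1.
Adding all 6 inequalities: the left sides telescope to 0, and the right sides sum to 3 + 1 + 0 + (-2) + 0 + (-1) = 1. So 0 ≥ 1, which is false.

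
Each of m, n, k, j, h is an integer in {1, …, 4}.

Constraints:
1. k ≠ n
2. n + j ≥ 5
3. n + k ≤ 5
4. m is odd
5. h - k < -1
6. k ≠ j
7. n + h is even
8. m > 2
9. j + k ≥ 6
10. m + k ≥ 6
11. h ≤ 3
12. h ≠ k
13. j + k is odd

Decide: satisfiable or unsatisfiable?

Try m = 3, n = 1, k = 3, j = 4, h = 1.
Check constraint 2: n + j = 5; constraint 3: n + k = 4. The remaining constraints are straightforward to verify.

Satisfiable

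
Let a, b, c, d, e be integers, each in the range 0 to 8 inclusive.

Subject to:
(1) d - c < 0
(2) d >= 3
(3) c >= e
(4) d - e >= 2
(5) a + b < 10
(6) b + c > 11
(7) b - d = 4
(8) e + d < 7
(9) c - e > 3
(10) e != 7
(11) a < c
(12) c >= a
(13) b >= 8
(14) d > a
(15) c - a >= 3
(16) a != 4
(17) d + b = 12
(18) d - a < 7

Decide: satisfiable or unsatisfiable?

Satisfiable

Try a = 0, b = 8, c = 6, d = 4, e = 0.
Check constraint 1: d - c = -2; constraint 4: d - e = 4; constraint 5: a + b = 8. The remaining constraints are straightforward to verify.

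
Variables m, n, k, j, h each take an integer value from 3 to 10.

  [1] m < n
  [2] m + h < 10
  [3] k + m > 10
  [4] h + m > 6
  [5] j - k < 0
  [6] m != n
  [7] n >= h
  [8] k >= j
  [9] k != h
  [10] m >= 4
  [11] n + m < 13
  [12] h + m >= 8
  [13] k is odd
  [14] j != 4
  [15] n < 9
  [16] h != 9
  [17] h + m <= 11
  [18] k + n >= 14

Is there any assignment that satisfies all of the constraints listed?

Try m = 4, n = 8, k = 7, j = 5, h = 4.
Check constraint 2: m + h = 8; constraint 3: k + m = 11; constraint 4: h + m = 8. The remaining constraints are straightforward to verify.

Satisfiable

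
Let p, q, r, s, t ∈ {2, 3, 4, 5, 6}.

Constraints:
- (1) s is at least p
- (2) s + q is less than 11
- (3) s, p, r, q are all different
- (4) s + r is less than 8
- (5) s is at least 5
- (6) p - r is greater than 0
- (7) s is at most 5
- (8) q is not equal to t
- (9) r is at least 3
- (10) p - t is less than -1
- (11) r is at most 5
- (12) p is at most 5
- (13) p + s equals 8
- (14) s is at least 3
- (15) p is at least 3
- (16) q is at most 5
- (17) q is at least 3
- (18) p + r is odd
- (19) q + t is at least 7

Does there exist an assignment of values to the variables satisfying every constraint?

Constraints 7, 9, 11, 12, 14, 15, 16, and 17 confine each of s, p, r, q to the 3 values {3, …, 5}.
Constraint 3 requires all 4 of them to be distinct, but only 3 values are available — impossible by the pigeonhole principle.

Unsatisfiable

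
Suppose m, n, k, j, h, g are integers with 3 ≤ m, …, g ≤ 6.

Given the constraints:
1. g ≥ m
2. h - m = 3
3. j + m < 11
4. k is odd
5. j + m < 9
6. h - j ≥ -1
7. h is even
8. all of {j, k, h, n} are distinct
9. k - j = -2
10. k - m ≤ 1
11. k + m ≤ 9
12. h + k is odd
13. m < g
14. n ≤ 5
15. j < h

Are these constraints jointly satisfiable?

Satisfiable

Take m = 3, n = 4, k = 3, j = 5, h = 6, g = 5. Then constraint 2: h - m = 3; constraint 3: j + m = 8; constraint 5: j + m = 8, and every other listed constraint is also met.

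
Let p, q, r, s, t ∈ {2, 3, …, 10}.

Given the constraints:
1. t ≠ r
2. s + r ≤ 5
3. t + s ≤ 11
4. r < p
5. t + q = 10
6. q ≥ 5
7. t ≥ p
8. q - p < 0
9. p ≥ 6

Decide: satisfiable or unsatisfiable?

From constraints 7 and 9: t ≥ p ≥ 6. From constraint 6: q ≥ 5. Hence t + q ≥ 11. But constraint 5 requires t + q = 10, and 10 < 11. Contradiction.

Unsatisfiable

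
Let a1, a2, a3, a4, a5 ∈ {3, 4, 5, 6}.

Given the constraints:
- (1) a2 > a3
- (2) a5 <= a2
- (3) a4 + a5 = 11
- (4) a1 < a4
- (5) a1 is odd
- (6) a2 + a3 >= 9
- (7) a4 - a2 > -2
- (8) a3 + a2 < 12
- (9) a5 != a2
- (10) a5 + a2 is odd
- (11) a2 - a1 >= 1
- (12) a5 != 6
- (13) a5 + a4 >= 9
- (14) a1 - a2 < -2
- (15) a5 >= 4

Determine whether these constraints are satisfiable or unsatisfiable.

Try a1 = 3, a2 = 6, a3 = 5, a4 = 6, a5 = 5.
Check constraint 3: a4 + a5 = 11; constraint 6: a2 + a3 = 11. The remaining constraints are straightforward to verify.

Satisfiable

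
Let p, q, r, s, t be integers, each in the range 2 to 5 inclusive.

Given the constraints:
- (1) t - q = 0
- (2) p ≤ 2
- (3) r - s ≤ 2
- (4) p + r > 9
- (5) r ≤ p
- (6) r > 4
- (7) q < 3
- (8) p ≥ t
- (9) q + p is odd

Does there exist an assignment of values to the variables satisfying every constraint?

Unsatisfiable

From constraint 6: r ≥ 5. From constraints 2 and 5: r ≤ p and p ≤ 2, so r ≤ 2. But 2 < 5, so no value of r works.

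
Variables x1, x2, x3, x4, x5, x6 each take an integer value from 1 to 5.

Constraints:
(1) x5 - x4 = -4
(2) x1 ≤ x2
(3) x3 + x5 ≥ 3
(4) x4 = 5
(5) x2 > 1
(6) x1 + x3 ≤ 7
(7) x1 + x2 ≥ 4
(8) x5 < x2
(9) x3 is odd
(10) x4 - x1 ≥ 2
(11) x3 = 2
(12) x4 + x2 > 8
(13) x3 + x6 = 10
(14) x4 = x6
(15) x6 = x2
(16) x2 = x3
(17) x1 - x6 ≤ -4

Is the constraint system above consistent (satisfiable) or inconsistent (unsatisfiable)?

Unsatisfiable

Constraint 4 fixes x4 = 5 and constraint 11 fixes x3 = 2. Constraints 14, 15, and 16 give x4 = x6 = x2 = x3, so x4 = x3. But 5 ≠ 2 — contradiction.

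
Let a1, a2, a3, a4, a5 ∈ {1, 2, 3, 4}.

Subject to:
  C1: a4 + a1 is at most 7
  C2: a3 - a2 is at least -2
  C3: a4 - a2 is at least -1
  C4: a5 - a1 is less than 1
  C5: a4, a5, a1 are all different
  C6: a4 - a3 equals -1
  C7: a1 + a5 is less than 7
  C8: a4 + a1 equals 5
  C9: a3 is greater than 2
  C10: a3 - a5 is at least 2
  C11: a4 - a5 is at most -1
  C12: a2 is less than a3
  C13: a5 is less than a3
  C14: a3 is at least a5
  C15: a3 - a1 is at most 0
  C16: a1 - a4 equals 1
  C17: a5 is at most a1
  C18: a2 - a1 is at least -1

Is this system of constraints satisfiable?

Unsatisfiable

Constraints 3, 10, 11, 15, and 18 give a4 − a2 ≥ -1, a2 − a1 ≥ -1, a1 − a3 ≥ 0, a3 − a5 ≥ 2, a5 − a4 ≥ 1.
Adding all 5 inequalities: the left sides telescope to 0, and the right sides sum to (-1) + (-1) + 0 + 2 + 1 = 1. So 0 ≥ 1, which is false.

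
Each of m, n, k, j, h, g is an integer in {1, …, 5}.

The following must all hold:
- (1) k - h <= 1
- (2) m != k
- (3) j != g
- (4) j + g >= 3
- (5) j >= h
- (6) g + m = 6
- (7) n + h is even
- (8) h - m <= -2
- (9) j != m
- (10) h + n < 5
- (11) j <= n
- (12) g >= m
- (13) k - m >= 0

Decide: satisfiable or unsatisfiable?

Constraints 1, 8, and 13 give m − h ≥ 2, h − k ≥ -1, k − m ≥ 0.
Adding all 3 inequalities: the left sides telescope to 0, and the right sides sum to 2 + (-1) + 0 = 1. So 0 ≥ 1, which is false.

Unsatisfiable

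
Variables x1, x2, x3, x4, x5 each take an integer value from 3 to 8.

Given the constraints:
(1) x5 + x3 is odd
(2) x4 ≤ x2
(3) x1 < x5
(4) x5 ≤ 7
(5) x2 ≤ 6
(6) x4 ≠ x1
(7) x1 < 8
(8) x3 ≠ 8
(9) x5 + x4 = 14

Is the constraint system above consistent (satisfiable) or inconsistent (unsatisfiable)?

From constraint 4: x5 ≤ 7. From constraints 2 and 5: x4 ≤ x2 ≤ 6. Hence x5 + x4 ≤ 13. But constraint 9 requires x5 + x4 = 14, and 14 > 13. Contradiction.

Unsatisfiable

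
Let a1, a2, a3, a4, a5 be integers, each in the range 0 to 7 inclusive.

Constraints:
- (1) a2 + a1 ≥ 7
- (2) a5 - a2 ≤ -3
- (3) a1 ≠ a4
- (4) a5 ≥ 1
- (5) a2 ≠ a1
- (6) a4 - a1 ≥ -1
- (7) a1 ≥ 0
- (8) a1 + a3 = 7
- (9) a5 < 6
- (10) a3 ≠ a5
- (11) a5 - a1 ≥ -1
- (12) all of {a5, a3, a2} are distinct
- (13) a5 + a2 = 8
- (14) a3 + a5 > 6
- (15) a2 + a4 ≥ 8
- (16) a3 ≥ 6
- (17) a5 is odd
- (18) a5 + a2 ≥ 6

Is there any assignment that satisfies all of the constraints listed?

Setting (a1, a2, a3, a4, a5) = (1, 7, 6, 3, 1) satisfies everything: constraint 1: a2 + a1 = 8; constraint 2: a5 - a2 = -6; constraint 6: a4 - a1 = 2, and the others follow.

Satisfiable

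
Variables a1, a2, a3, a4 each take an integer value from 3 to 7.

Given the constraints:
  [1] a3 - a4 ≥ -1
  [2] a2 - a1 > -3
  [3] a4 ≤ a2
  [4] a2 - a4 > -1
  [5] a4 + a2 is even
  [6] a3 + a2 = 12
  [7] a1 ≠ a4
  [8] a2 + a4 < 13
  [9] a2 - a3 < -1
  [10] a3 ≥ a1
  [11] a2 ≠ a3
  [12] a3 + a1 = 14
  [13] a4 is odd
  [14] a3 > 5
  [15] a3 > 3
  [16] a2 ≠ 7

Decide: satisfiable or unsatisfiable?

Satisfiable

Take a1 = 7, a2 = 5, a3 = 7, a4 = 5. Then constraint 1: a3 - a4 = 2; constraint 2: a2 - a1 = -2; constraint 4: a2 - a4 = 0, and every other listed constraint is also met.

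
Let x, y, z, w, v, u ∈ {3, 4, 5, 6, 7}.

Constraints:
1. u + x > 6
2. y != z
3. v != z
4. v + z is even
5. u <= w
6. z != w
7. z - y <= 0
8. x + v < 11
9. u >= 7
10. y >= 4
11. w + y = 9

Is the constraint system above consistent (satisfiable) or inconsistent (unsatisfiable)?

Unsatisfiable

From constraints 5 and 9: w ≥ u ≥ 7. From constraint 10: y ≥ 4. Hence w + y ≥ 11. But constraint 11 requires w + y = 9, and 9 < 11. Contradiction.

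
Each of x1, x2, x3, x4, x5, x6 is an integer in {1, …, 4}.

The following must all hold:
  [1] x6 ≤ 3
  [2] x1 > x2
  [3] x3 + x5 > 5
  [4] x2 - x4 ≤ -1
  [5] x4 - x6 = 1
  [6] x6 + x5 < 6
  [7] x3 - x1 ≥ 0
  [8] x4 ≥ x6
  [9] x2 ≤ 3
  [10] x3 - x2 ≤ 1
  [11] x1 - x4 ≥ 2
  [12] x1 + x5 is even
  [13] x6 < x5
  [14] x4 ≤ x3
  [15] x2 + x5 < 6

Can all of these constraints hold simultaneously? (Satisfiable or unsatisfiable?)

Unsatisfiable

Constraints 4, 7, 10, and 11 give x4 − x2 ≥ 1, x2 − x3 ≥ -1, x3 − x1 ≥ 0, x1 − x4 ≥ 2.
Adding all 4 inequalities: the left sides telescope to 0, and the right sides sum to 1 + (-1) + 0 + 2 = 2. So 0 ≥ 2, which is false.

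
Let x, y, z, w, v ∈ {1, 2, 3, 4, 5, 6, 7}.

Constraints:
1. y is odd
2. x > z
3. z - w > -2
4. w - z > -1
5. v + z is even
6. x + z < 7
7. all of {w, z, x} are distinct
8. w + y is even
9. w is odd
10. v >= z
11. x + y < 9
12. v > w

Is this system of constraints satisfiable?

Satisfiable

The assignment x = 4, y = 3, z = 2, w = 3, v = 6 works:
  constraint 3 holds since z - w = -1.
  constraint 4 holds since w - z = 1.
  constraint 6 holds since x + z = 6.
The rest check out directly.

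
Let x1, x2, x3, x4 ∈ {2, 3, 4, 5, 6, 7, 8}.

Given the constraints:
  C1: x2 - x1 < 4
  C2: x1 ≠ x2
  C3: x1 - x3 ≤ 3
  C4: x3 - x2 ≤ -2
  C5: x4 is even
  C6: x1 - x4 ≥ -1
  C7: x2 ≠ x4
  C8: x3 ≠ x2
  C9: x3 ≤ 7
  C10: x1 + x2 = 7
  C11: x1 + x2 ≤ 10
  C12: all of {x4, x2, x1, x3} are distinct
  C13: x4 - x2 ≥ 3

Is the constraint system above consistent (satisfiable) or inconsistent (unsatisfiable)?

Unsatisfiable

Constraints 3, 4, 6, and 13 give x1 − x4 ≥ -1, x4 − x2 ≥ 3, x2 − x3 ≥ 2, x3 − x1 ≥ -3.
Adding all 4 inequalities: the left sides telescope to 0, and the right sides sum to (-1) + 3 + 2 + (-3) = 1. So 0 ≥ 1, which is false.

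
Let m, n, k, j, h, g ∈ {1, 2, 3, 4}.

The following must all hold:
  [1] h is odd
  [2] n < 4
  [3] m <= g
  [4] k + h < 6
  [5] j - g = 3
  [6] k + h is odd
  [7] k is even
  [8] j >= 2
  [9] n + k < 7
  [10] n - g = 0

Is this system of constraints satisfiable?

Take m = 1, n = 1, k = 4, j = 4, h = 1, g = 1. Then constraint 4: k + h = 5; constraint 5: j - g = 3; constraint 9: n + k = 5, and every other listed constraint is also met.

Satisfiable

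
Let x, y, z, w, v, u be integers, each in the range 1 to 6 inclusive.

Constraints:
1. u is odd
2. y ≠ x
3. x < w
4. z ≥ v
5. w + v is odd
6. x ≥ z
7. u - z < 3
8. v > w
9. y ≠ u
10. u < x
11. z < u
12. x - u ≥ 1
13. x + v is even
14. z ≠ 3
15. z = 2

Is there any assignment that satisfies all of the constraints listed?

Constraints 3, 4, 8, 10, and 11 give x < w, w < v, v ≤ z, z < u, u < x. Chaining: x < w < v ≤ z < u < x, which forces x < x — impossible.

Unsatisfiable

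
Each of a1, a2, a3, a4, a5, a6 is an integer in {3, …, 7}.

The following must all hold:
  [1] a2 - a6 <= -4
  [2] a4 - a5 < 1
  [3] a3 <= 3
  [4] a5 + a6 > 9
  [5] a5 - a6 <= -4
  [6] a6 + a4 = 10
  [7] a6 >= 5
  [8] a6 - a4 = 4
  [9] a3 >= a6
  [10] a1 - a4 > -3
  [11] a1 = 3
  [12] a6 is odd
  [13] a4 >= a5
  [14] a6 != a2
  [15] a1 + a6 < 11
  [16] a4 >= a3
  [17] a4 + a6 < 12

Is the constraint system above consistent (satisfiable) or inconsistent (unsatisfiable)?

Unsatisfiable

From constraint 7: a6 ≥ 5. From constraints 3 and 9: a6 ≤ a3 and a3 ≤ 3, so a6 ≤ 3. But 3 < 5, so no value of a6 works.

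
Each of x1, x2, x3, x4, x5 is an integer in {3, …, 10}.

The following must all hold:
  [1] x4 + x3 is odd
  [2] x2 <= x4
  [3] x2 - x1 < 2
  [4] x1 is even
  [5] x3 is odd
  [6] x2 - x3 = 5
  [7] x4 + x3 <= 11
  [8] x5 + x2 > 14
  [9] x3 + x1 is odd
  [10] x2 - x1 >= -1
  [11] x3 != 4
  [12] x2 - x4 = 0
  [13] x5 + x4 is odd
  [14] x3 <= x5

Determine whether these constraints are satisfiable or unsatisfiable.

Setting (x1, x2, x3, x4, x5) = (8, 8, 3, 8, 9) satisfies everything: constraint 3: x2 - x1 = 0; constraint 6: x2 - x3 = 5, and the others follow.

Satisfiable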